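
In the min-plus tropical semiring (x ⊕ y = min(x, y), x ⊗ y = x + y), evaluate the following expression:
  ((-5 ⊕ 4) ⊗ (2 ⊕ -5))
((-5 ⊕ 4) ⊗ (2 ⊕ -5)) = -10

Expand innermost to outermost. Recall ⊕ takes the minimum of its arguments and ⊗ takes their sum. Working out the expression ((-5 ⊕ 4) ⊗ (2 ⊕ -5)) gives -10.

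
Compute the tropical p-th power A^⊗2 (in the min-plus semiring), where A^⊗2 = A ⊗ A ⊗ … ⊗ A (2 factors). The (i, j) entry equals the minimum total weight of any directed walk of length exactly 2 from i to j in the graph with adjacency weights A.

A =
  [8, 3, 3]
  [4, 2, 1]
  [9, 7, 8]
A^⊗2 =
  [7, 5, 4]
  [6, 4, 3]
  [11, 9, 8]

Each entry (A^⊗2)_ij equals the minimum over all length-2 walks i = v_0 → v_1 → … → v_2 = j of Σ_t A[v_t][v_{t+1}]. For example, for (i, j) = (0, 2) we minimise over 3 possible intermediate vertex sequences; the minimum is 4, attained along the walk 0 → 1 → 2.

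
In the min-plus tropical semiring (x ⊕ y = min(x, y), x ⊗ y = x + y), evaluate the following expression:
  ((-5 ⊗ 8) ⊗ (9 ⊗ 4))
((-5 ⊗ 8) ⊗ (9 ⊗ 4)) = 16

Expand innermost to outermost. Recall ⊕ takes the minimum of its arguments and ⊗ takes their sum. Working out the expression ((-5 ⊗ 8) ⊗ (9 ⊗ 4)) gives 16.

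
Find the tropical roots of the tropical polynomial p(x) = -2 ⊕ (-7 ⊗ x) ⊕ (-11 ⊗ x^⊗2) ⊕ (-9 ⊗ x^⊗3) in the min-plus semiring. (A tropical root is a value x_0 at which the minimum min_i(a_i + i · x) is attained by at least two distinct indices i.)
Roots: {-2, 4, 5}

Each tropical root is a break point of the lower envelope of the lines y = a_i + i · x (there are 4 lines, with slopes 0, 1, ..., 3). Only the lines that attain the minimum somewhere contribute to roots; other lines are dominated. Here the surviving (envelope) indices are i = 3, i = 2, i = 1, i = 0.
Intersections between consecutive envelope lines give the roots: for adjacent envelope indices i < j the intersection is x = (a_i − a_j) / (j − i). Reading off the sorted break points: {-2, 4, 5}.
Verification: at each break x_0, at least two indices attain the minimum of min_i(a_i + i · x_0).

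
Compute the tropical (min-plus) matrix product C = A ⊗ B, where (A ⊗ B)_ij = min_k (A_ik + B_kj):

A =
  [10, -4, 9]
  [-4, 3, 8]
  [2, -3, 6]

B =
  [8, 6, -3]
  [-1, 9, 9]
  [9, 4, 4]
A ⊗ B =
  [-5, 5, 5]
  [2, 2, -7]
  [-4, 6, -1]

Apply the min-plus product entry-by-entry:
  C[0][0] = min over k of (A[0][0] + B[0][0] = 10 + 8 = 18, A[0][1] + B[1][0] = -4 + -1 = -5, A[0][2] + B[2][0] = 9 + 9 = 18) = -5 (attained at k = 1)
  C[0][1] = min over k of (A[0][0] + B[0][1] = 10 + 6 = 16, A[0][1] + B[1][1] = -4 + 9 = 5, A[0][2] + B[2][1] = 9 + 4 = 13) = 5 (attained at k = 1)
  C[0][2] = min over k of (A[0][0] + B[0][2] = 10 + -3 = 7, A[0][1] + B[1][2] = -4 + 9 = 5, A[0][2] + B[2][2] = 9 + 4 = 13) = 5 (attained at k = 1)
  C[1][0] = min over k of (A[1][0] + B[0][0] = -4 + 8 = 4, A[1][1] + B[1][0] = 3 + -1 = 2, A[1][2] + B[2][0] = 8 + 9 = 17) = 2 (attained at k = 1)
  C[1][1] = min over k of (A[1][0] + B[0][1] = -4 + 6 = 2, A[1][1] + B[1][1] = 3 + 9 = 12, A[1][2] + B[2][1] = 8 + 4 = 12) = 2 (attained at k = 0)
  C[1][2] = min over k of (A[1][0] + B[0][2] = -4 + -3 = -7, A[1][1] + B[1][2] = 3 + 9 = 12, A[1][2] + B[2][2] = 8 + 4 = 12) = -7 (attained at k = 0)
  C[2][0] = min over k of (A[2][0] + B[0][0] = 2 + 8 = 10, A[2][1] + B[1][0] = -3 + -1 = -4, A[2][2] + B[2][0] = 6 + 9 = 15) = -4 (attained at k = 1)
  C[2][1] = min over k of (A[2][0] + B[0][1] = 2 + 6 = 8, A[2][1] + B[1][1] = -3 + 9 = 6, A[2][2] + B[2][1] = 6 + 4 = 10) = 6 (attained at k = 1)
  C[2][2] = min over k of (A[2][0] + B[0][2] = 2 + -3 = -1, A[2][1] + B[1][2] = -3 + 9 = 6, A[2][2] + B[2][2] = 6 + 4 = 10) = -1 (attained at k = 0)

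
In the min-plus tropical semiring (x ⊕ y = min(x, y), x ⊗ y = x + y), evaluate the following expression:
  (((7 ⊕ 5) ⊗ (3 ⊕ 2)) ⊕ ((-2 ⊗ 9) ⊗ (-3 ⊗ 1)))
(((7 ⊕ 5) ⊗ (3 ⊕ 2)) ⊕ ((-2 ⊗ 9) ⊗ (-3 ⊗ 1))) = 5

Expand innermost to outermost. Recall ⊕ takes the minimum of its arguments and ⊗ takes their sum. Working out the expression (((7 ⊕ 5) ⊗ (3 ⊕ 2)) ⊕ ((-2 ⊗ 9) ⊗ (-3 ⊗ 1))) gives 5.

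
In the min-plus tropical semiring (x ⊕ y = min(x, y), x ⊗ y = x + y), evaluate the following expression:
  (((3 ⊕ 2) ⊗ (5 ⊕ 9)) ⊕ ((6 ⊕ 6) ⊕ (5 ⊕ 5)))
(((3 ⊕ 2) ⊗ (5 ⊕ 9)) ⊕ ((6 ⊕ 6) ⊕ (5 ⊕ 5))) = 5

Expand innermost to outermost. Recall ⊕ takes the minimum of its arguments and ⊗ takes their sum. Working out the expression (((3 ⊕ 2) ⊗ (5 ⊕ 9)) ⊕ ((6 ⊕ 6) ⊕ (5 ⊕ 5))) gives 5.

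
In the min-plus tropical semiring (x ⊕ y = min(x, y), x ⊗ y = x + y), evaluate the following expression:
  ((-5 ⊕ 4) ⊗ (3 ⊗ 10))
((-5 ⊕ 4) ⊗ (3 ⊗ 10)) = 8

Expand innermost to outermost. Recall ⊕ takes the minimum of its arguments and ⊗ takes their sum. Working out the expression ((-5 ⊕ 4) ⊗ (3 ⊗ 10)) gives 8.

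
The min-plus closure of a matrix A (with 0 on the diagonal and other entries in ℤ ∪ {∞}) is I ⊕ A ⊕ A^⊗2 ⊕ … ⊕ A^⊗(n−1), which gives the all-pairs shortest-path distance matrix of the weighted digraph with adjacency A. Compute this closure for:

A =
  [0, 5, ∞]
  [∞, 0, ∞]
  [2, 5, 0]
Closure =
  [0, 5, ∞]
  [∞, 0, ∞]
  [2, 5, 0]

This is the Floyd-Warshall all-pairs shortest-path computation. For each intermediate vertex k = 0, 1, …, 2, update dist[i][j] ← min(dist[i][j], dist[i][k] + dist[k][j]). The final matrix gives, for each (i, j), the minimum total weight of any directed path from i to j (possibly empty when i = j).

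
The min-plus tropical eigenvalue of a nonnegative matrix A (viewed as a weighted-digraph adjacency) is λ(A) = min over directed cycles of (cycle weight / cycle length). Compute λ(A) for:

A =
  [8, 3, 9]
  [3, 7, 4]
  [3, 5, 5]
λ(A) = 3

Enumerate directed cycles and compute their means (weight / length). Sample:
  cycle 0 → 0: weight = 8, length = 1, mean = 8/1 ≈ 8.000
  cycle 1 → 1: weight = 7, length = 1, mean = 7/1 ≈ 7.000
  cycle 2 → 2: weight = 5, length = 1, mean = 5/1 ≈ 5.000
  cycle 0 → 1 → 0: weight = 6, length = 2, mean = 6/2 ≈ 3.000
  cycle 0 → 2 → 0: weight = 12, length = 2, mean = 12/2 ≈ 6.000
  cycle 1 → 0 → 1: weight = 6, length = 2, mean = 6/2 ≈ 3.000
Minimum mean = 3.000, attained e.g. along the cycle 0 → 1 → 0 with weight 6 and length 2. So λ(A) = 6/2 = 3.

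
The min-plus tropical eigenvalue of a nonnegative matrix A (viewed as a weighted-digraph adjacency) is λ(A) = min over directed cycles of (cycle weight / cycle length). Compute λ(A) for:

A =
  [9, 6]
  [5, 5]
λ(A) = 5

Enumerate directed cycles and compute their means (weight / length). Sample:
  cycle 0 → 0: weight = 9, length = 1, mean = 9/1 ≈ 9.000
  cycle 1 → 1: weight = 5, length = 1, mean = 5/1 ≈ 5.000
  cycle 0 → 1 → 0: weight = 11, length = 2, mean = 11/2 ≈ 5.500
  cycle 1 → 0 → 1: weight = 11, length = 2, mean = 11/2 ≈ 5.500
Minimum mean = 5.000, attained e.g. along the cycle 1 → 1 with weight 5 and length 1. So λ(A) = 5/1 = 5.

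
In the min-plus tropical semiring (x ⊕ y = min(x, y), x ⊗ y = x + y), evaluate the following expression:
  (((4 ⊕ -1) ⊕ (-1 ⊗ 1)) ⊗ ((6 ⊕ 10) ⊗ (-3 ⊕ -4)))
(((4 ⊕ -1) ⊕ (-1 ⊗ 1)) ⊗ ((6 ⊕ 10) ⊗ (-3 ⊕ -4))) = 1

Expand innermost to outermost. Recall ⊕ takes the minimum of its arguments and ⊗ takes their sum. Working out the expression (((4 ⊕ -1) ⊕ (-1 ⊗ 1)) ⊗ ((6 ⊕ 10) ⊗ (-3 ⊕ -4))) gives 1.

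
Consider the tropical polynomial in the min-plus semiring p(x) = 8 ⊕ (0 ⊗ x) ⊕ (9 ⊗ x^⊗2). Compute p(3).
p(3) = 3

A tropical monomial a ⊗ x^⊗i evaluates to a + i · x. Evaluating each term at x = 3:
  Term 0 contributes 8 + 0 · 3 = 8
  Term 1 contributes 0 + 1 · 3 = 3
  Term 2 contributes 9 + 2 · 3 = 15
p(3) = ⊕ of these = min[8, 3, 15] = 3.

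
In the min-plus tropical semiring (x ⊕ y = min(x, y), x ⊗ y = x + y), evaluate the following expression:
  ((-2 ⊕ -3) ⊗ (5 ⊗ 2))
((-2 ⊕ -3) ⊗ (5 ⊗ 2)) = 4

Expand innermost to outermost. Recall ⊕ takes the minimum of its arguments and ⊗ takes their sum. Working out the expression ((-2 ⊕ -3) ⊗ (5 ⊗ 2)) gives 4.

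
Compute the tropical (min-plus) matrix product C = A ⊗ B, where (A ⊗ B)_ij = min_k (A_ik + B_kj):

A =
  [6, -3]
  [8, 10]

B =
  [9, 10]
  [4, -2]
A ⊗ B =
  [1, -5]
  [14, 8]

Apply the min-plus product entry-by-entry:
  C[0][0] = min over k of (A[0][0] + B[0][0] = 6 + 9 = 15, A[0][1] + B[1][0] = -3 + 4 = 1) = 1 (attained at k = 1)
  C[0][1] = min over k of (A[0][0] + B[0][1] = 6 + 10 = 16, A[0][1] + B[1][1] = -3 + -2 = -5) = -5 (attained at k = 1)
  C[1][0] = min over k of (A[1][0] + B[0][0] = 8 + 9 = 17, A[1][1] + B[1][0] = 10 + 4 = 14) = 14 (attained at k = 1)
  C[1][1] = min over k of (A[1][0] + B[0][1] = 8 + 10 = 18, A[1][1] + B[1][1] = 10 + -2 = 8) = 8 (attained at k = 1)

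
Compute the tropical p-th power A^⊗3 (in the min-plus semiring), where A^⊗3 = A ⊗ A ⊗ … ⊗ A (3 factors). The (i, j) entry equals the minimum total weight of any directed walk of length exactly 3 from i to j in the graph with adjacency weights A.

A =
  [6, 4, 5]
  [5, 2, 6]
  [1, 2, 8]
A^⊗3 =
  [11, 8, 11]
  [9, 6, 10]
  [7, 6, 10]

Each entry (A^⊗3)_ij equals the minimum over all length-3 walks i = v_0 → v_1 → … → v_3 = j of Σ_t A[v_t][v_{t+1}]. For example, for (i, j) = (0, 2) we minimise over 9 possible intermediate vertex sequences; the minimum is 11, attained along the walk 0 → 2 → 0 → 2.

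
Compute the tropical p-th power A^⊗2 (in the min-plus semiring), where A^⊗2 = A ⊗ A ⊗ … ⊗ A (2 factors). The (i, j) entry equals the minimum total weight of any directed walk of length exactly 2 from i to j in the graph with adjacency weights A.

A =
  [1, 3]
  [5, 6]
A^⊗2 =
  [2, 4]
  [6, 8]

Each entry (A^⊗2)_ij equals the minimum over all length-2 walks i = v_0 → v_1 → … → v_2 = j of Σ_t A[v_t][v_{t+1}]. For example, for (i, j) = (0, 1) we minimise over 2 possible intermediate vertex sequences; the minimum is 4, attained along the walk 0 → 0 → 1.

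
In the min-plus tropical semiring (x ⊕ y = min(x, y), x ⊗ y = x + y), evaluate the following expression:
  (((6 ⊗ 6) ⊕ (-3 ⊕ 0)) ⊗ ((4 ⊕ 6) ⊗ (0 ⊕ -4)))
(((6 ⊗ 6) ⊕ (-3 ⊕ 0)) ⊗ ((4 ⊕ 6) ⊗ (0 ⊕ -4))) = -3

Expand innermost to outermost. Recall ⊕ takes the minimum of its arguments and ⊗ takes their sum. Working out the expression (((6 ⊗ 6) ⊕ (-3 ⊕ 0)) ⊗ ((4 ⊕ 6) ⊗ (0 ⊕ -4))) gives -3.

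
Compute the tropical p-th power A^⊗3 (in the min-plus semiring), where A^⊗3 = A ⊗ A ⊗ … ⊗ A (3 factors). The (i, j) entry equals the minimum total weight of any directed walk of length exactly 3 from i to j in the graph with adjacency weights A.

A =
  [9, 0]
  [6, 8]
A^⊗3 =
  [14, 6]
  [12, 14]

Each entry (A^⊗3)_ij equals the minimum over all length-3 walks i = v_0 → v_1 → … → v_3 = j of Σ_t A[v_t][v_{t+1}]. For example, for (i, j) = (0, 1) we minimise over 4 possible intermediate vertex sequences; the minimum is 6, attained along the walk 0 → 1 → 0 → 1.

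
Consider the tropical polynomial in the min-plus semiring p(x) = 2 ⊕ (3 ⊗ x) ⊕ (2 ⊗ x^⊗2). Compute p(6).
p(6) = 2

A tropical monomial a ⊗ x^⊗i evaluates to a + i · x. Evaluating each term at x = 6:
  Term 0 contributes 2 + 0 · 6 = 2
  Term 1 contributes 3 + 1 · 6 = 9
  Term 2 contributes 2 + 2 · 6 = 14
p(6) = ⊕ of these = min[2, 9, 14] = 2.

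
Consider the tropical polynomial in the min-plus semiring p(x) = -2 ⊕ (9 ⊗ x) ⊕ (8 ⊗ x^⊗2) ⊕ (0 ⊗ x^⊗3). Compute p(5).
p(5) = -2

A tropical monomial a ⊗ x^⊗i evaluates to a + i · x. Evaluating each term at x = 5:
  Term 0 contributes -2 + 0 · 5 = -2
  Term 1 contributes 9 + 1 · 5 = 14
  Term 2 contributes 8 + 2 · 5 = 18
  Term 3 contributes 0 + 3 · 5 = 15
p(5) = ⊕ of these = min[-2, 14, 18, 15] = -2.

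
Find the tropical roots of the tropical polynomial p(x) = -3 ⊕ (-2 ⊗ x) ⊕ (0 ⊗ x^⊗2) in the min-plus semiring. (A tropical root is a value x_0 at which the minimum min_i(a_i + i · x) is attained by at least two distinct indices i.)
Roots: {-2, -1}

Each tropical root is a break point of the lower envelope of the lines y = a_i + i · x (there are 3 lines, with slopes 0, 1, ..., 2). Only the lines that attain the minimum somewhere contribute to roots; other lines are dominated. Here the surviving (envelope) indices are i = 2, i = 1, i = 0.
Intersections between consecutive envelope lines give the roots: for adjacent envelope indices i < j the intersection is x = (a_i − a_j) / (j − i). Reading off the sorted break points: {-2, -1}.
Verification: at each break x_0, at least two indices attain the minimum of min_i(a_i + i · x_0).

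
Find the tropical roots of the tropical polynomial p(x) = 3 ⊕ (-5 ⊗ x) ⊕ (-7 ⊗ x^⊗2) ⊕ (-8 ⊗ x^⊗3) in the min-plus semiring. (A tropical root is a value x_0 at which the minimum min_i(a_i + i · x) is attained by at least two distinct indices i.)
Roots: {1, 2, 8}

Each tropical root is a break point of the lower envelope of the lines y = a_i + i · x (there are 4 lines, with slopes 0, 1, ..., 3). Only the lines that attain the minimum somewhere contribute to roots; other lines are dominated. Here the surviving (envelope) indices are i = 3, i = 2, i = 1, i = 0.
Intersections between consecutive envelope lines give the roots: for adjacent envelope indices i < j the intersection is x = (a_i − a_j) / (j − i). Reading off the sorted break points: {1, 2, 8}.
Verification: at each break x_0, at least two indices attain the minimum of min_i(a_i + i · x_0).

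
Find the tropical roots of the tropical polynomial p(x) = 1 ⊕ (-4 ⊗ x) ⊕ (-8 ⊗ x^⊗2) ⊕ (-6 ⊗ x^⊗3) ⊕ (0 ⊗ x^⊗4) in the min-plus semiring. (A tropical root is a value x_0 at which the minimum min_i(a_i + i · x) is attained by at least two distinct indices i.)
Roots: {-6, -2, 4, 5}

Each tropical root is a break point of the lower envelope of the lines y = a_i + i · x (there are 5 lines, with slopes 0, 1, ..., 4). Only the lines that attain the minimum somewhere contribute to roots; other lines are dominated. Here the surviving (envelope) indices are i = 4, i = 3, i = 2, i = 1, i = 0.
Intersections between consecutive envelope lines give the roots: for adjacent envelope indices i < j the intersection is x = (a_i − a_j) / (j − i). Reading off the sorted break points: {-6, -2, 4, 5}.
Verification: at each break x_0, at least two indices attain the minimum of min_i(a_i + i · x_0).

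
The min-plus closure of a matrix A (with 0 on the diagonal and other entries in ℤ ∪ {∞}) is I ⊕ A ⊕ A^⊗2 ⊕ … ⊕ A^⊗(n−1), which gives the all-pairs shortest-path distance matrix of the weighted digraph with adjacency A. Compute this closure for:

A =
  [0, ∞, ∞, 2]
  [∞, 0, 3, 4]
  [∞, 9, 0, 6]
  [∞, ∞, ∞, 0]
Closure =
  [0, ∞, ∞, 2]
  [∞, 0, 3, 4]
  [∞, 9, 0, 6]
  [∞, ∞, ∞, 0]

This is the Floyd-Warshall all-pairs shortest-path computation. For each intermediate vertex k = 0, 1, …, 3, update dist[i][j] ← min(dist[i][j], dist[i][k] + dist[k][j]). The final matrix gives, for each (i, j), the minimum total weight of any directed path from i to j (possibly empty when i = j).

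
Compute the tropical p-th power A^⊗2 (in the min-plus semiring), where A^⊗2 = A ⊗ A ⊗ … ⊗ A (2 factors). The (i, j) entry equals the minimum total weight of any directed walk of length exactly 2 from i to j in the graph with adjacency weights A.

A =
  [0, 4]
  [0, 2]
A^⊗2 =
  [0, 4]
  [0, 4]

Each entry (A^⊗2)_ij equals the minimum over all length-2 walks i = v_0 → v_1 → … → v_2 = j of Σ_t A[v_t][v_{t+1}]. For example, for (i, j) = (0, 1) we minimise over 2 possible intermediate vertex sequences; the minimum is 4, attained along the walk 0 → 0 → 1.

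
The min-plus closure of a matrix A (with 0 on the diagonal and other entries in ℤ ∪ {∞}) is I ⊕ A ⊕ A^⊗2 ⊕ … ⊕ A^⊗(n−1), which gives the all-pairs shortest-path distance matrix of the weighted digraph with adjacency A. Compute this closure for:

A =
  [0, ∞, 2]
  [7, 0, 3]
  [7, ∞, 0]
Closure =
  [0, ∞, 2]
  [7, 0, 3]
  [7, ∞, 0]

This is the Floyd-Warshall all-pairs shortest-path computation. For each intermediate vertex k = 0, 1, …, 2, update dist[i][j] ← min(dist[i][j], dist[i][k] + dist[k][j]). The final matrix gives, for each (i, j), the minimum total weight of any directed path from i to j (possibly empty when i = j).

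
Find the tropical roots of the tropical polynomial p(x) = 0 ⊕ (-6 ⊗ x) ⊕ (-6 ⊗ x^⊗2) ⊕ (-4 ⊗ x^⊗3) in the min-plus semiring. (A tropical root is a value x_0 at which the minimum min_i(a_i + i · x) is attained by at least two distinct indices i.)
Roots: {-2, 0, 6}

Each tropical root is a break point of the lower envelope of the lines y = a_i + i · x (there are 4 lines, with slopes 0, 1, ..., 3). Only the lines that attain the minimum somewhere contribute to roots; other lines are dominated. Here the surviving (envelope) indices are i = 3, i = 2, i = 1, i = 0.
Intersections between consecutive envelope lines give the roots: for adjacent envelope indices i < j the intersection is x = (a_i − a_j) / (j − i). Reading off the sorted break points: {-2, 0, 6}.
Verification: at each break x_0, at least two indices attain the minimum of min_i(a_i + i · x_0).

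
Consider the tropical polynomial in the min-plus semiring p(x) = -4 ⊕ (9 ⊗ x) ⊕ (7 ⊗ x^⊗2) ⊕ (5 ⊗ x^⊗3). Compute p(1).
p(1) = -4

A tropical monomial a ⊗ x^⊗i evaluates to a + i · x. Evaluating each term at x = 1:
  Term 0 contributes -4 + 0 · 1 = -4
  Term 1 contributes 9 + 1 · 1 = 10
  Term 2 contributes 7 + 2 · 1 = 9
  Term 3 contributes 5 + 3 · 1 = 8
p(1) = ⊕ of these = min[-4, 10, 9, 8] = -4.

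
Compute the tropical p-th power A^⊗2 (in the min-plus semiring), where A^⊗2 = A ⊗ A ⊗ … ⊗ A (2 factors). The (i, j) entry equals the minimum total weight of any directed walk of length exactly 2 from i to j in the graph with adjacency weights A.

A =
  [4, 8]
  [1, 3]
A^⊗2 =
  [8, 11]
  [4, 6]

Each entry (A^⊗2)_ij equals the minimum over all length-2 walks i = v_0 → v_1 → … → v_2 = j of Σ_t A[v_t][v_{t+1}]. For example, for (i, j) = (0, 1) we minimise over 2 possible intermediate vertex sequences; the minimum is 11, attained along the walk 0 → 1 → 1.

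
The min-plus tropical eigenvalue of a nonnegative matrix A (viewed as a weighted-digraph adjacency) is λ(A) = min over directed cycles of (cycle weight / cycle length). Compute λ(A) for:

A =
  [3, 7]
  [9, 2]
λ(A) = 2

Enumerate directed cycles and compute their means (weight / length). Sample:
  cycle 0 → 0: weight = 3, length = 1, mean = 3/1 ≈ 3.000
  cycle 1 → 1: weight = 2, length = 1, mean = 2/1 ≈ 2.000
  cycle 0 → 1 → 0: weight = 16, length = 2, mean = 16/2 ≈ 8.000
  cycle 1 → 0 → 1: weight = 16, length = 2, mean = 16/2 ≈ 8.000
Minimum mean = 2.000, attained e.g. along the cycle 1 → 1 with weight 2 and length 1. So λ(A) = 2/1 = 2.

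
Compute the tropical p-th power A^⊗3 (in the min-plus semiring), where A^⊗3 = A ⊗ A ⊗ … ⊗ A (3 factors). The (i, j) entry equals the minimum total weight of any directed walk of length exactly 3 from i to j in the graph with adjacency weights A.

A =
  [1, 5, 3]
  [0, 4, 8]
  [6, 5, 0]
A^⊗3 =
  [3, 7, 3]
  [2, 6, 3]
  [5, 5, 0]

Each entry (A^⊗3)_ij equals the minimum over all length-3 walks i = v_0 → v_1 → … → v_3 = j of Σ_t A[v_t][v_{t+1}]. For example, for (i, j) = (0, 2) we minimise over 9 possible intermediate vertex sequences; the minimum is 3, attained along the walk 0 → 2 → 2 → 2.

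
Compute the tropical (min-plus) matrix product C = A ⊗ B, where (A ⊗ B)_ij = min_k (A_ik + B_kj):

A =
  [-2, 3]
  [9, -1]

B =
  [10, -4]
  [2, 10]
A ⊗ B =
  [5, -6]
  [1, 5]

Apply the min-plus product entry-by-entry:
  C[0][0] = min over k of (A[0][0] + B[0][0] = -2 + 10 = 8, A[0][1] + B[1][0] = 3 + 2 = 5) = 5 (attained at k = 1)
  C[0][1] = min over k of (A[0][0] + B[0][1] = -2 + -4 = -6, A[0][1] + B[1][1] = 3 + 10 = 13) = -6 (attained at k = 0)
  C[1][0] = min over k of (A[1][0] + B[0][0] = 9 + 10 = 19, A[1][1] + B[1][0] = -1 + 2 = 1) = 1 (attained at k = 1)
  C[1][1] = min over k of (A[1][0] + B[0][1] = 9 + -4 = 5, A[1][1] + B[1][1] = -1 + 10 = 9) = 5 (attained at k = 0)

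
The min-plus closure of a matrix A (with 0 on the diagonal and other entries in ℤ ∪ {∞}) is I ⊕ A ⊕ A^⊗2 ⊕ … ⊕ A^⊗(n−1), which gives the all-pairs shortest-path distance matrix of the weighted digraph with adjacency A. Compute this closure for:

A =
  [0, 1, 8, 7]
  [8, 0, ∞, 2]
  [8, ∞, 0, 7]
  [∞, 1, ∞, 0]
Closure =
  [0, 1, 8, 3]
  [8, 0, 16, 2]
  [8, 8, 0, 7]
  [9, 1, 17, 0]

This is the Floyd-Warshall all-pairs shortest-path computation. For each intermediate vertex k = 0, 1, …, 3, update dist[i][j] ← min(dist[i][j], dist[i][k] + dist[k][j]). The final matrix gives, for each (i, j), the minimum total weight of any directed path from i to j (possibly empty when i = j).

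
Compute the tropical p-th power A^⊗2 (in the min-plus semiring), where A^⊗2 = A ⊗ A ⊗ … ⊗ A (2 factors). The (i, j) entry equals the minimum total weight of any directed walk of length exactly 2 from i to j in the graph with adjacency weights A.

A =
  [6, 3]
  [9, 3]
A^⊗2 =
  [12, 6]
  [12, 6]

Each entry (A^⊗2)_ij equals the minimum over all length-2 walks i = v_0 → v_1 → … → v_2 = j of Σ_t A[v_t][v_{t+1}]. For example, for (i, j) = (0, 1) we minimise over 2 possible intermediate vertex sequences; the minimum is 6, attained along the walk 0 → 1 → 1.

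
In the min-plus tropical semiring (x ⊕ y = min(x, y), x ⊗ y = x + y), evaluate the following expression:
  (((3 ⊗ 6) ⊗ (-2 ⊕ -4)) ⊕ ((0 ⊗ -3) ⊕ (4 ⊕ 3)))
(((3 ⊗ 6) ⊗ (-2 ⊕ -4)) ⊕ ((0 ⊗ -3) ⊕ (4 ⊕ 3))) = -3

Expand innermost to outermost. Recall ⊕ takes the minimum of its arguments and ⊗ takes their sum. Working out the expression (((3 ⊗ 6) ⊗ (-2 ⊕ -4)) ⊕ ((0 ⊗ -3) ⊕ (4 ⊕ 3))) gives -3.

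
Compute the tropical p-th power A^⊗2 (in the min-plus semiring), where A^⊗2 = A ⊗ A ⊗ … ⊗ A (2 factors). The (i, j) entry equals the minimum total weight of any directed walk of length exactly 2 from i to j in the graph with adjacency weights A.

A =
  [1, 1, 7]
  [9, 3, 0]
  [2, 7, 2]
A^⊗2 =
  [2, 2, 1]
  [2, 6, 2]
  [3, 3, 4]

Each entry (A^⊗2)_ij equals the minimum over all length-2 walks i = v_0 → v_1 → … → v_2 = j of Σ_t A[v_t][v_{t+1}]. For example, for (i, j) = (0, 2) we minimise over 3 possible intermediate vertex sequences; the minimum is 1, attained along the walk 0 → 1 → 2.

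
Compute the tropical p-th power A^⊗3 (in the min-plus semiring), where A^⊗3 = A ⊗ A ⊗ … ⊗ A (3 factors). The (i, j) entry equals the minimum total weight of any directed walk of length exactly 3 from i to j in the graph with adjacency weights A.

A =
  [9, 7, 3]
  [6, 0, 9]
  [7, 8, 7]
A^⊗3 =
  [13, 7, 13]
  [6, 0, 9]
  [14, 8, 17]

Each entry (A^⊗3)_ij equals the minimum over all length-3 walks i = v_0 → v_1 → … → v_3 = j of Σ_t A[v_t][v_{t+1}]. For example, for (i, j) = (0, 2) we minimise over 9 possible intermediate vertex sequences; the minimum is 13, attained along the walk 0 → 2 → 0 → 2.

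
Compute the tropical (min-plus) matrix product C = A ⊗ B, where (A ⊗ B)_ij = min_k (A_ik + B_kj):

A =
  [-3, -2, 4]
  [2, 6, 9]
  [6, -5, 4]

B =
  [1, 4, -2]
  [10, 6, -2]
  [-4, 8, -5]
A ⊗ B =
  [-2, 1, -5]
  [3, 6, 0]
  [0, 1, -7]

Apply the min-plus product entry-by-entry:
  C[0][0] = min over k of (A[0][0] + B[0][0] = -3 + 1 = -2, A[0][1] + B[1][0] = -2 + 10 = 8, A[0][2] + B[2][0] = 4 + -4 = 0) = -2 (attained at k = 0)
  C[0][1] = min over k of (A[0][0] + B[0][1] = -3 + 4 = 1, A[0][1] + B[1][1] = -2 + 6 = 4, A[0][2] + B[2][1] = 4 + 8 = 12) = 1 (attained at k = 0)
  C[0][2] = min over k of (A[0][0] + B[0][2] = -3 + -2 = -5, A[0][1] + B[1][2] = -2 + -2 = -4, A[0][2] + B[2][2] = 4 + -5 = -1) = -5 (attained at k = 0)
  C[1][0] = min over k of (A[1][0] + B[0][0] = 2 + 1 = 3, A[1][1] + B[1][0] = 6 + 10 = 16, A[1][2] + B[2][0] = 9 + -4 = 5) = 3 (attained at k = 0)
  C[1][1] = min over k of (A[1][0] + B[0][1] = 2 + 4 = 6, A[1][1] + B[1][1] = 6 + 6 = 12, A[1][2] + B[2][1] = 9 + 8 = 17) = 6 (attained at k = 0)
  C[1][2] = min over k of (A[1][0] + B[0][2] = 2 + -2 = 0, A[1][1] + B[1][2] = 6 + -2 = 4, A[1][2] + B[2][2] = 9 + -5 = 4) = 0 (attained at k = 0)
  C[2][0] = min over k of (A[2][0] + B[0][0] = 6 + 1 = 7, A[2][1] + B[1][0] = -5 + 10 = 5, A[2][2] + B[2][0] = 4 + -4 = 0) = 0 (attained at k = 2)
  C[2][1] = min over k of (A[2][0] + B[0][1] = 6 + 4 = 10, A[2][1] + B[1][1] = -5 + 6 = 1, A[2][2] + B[2][1] = 4 + 8 = 12) = 1 (attained at k = 1)
  C[2][2] = min over k of (A[2][0] + B[0][2] = 6 + -2 = 4, A[2][1] + B[1][2] = -5 + -2 = -7, A[2][2] + B[2][2] = 4 + -5 = -1) = -7 (attained at k = 1)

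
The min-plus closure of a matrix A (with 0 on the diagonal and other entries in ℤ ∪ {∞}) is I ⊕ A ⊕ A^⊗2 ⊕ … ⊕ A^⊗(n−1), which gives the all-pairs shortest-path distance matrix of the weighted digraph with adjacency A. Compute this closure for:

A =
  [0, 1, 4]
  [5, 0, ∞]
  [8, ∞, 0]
Closure =
  [0, 1, 4]
  [5, 0, 9]
  [8, 9, 0]

This is the Floyd-Warshall all-pairs shortest-path computation. For each intermediate vertex k = 0, 1, …, 2, update dist[i][j] ← min(dist[i][j], dist[i][k] + dist[k][j]). The final matrix gives, for each (i, j), the minimum total weight of any directed path from i to j (possibly empty when i = j).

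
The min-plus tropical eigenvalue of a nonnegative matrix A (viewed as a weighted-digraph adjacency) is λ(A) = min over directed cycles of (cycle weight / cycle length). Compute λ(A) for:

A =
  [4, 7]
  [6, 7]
λ(A) = 4

Enumerate directed cycles and compute their means (weight / length). Sample:
  cycle 0 → 0: weight = 4, length = 1, mean = 4/1 ≈ 4.000
  cycle 1 → 1: weight = 7, length = 1, mean = 7/1 ≈ 7.000
  cycle 0 → 1 → 0: weight = 13, length = 2, mean = 13/2 ≈ 6.500
  cycle 1 → 0 → 1: weight = 13, length = 2, mean = 13/2 ≈ 6.500
Minimum mean = 4.000, attained e.g. along the cycle 0 → 0 with weight 4 and length 1. So λ(A) = 4/1 = 4.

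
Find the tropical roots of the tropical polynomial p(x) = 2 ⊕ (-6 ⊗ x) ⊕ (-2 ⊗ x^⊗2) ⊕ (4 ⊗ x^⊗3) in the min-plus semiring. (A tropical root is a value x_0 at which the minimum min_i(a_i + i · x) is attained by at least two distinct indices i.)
Roots: {-6, -4, 8}

Each tropical root is a break point of the lower envelope of the lines y = a_i + i · x (there are 4 lines, with slopes 0, 1, ..., 3). Only the lines that attain the minimum somewhere contribute to roots; other lines are dominated. Here the surviving (envelope) indices are i = 3, i = 2, i = 1, i = 0.
Intersections between consecutive envelope lines give the roots: for adjacent envelope indices i < j the intersection is x = (a_i − a_j) / (j − i). Reading off the sorted break points: {-6, -4, 8}.
Verification: at each break x_0, at least two indices attain the minimum of min_i(a_i + i · x_0).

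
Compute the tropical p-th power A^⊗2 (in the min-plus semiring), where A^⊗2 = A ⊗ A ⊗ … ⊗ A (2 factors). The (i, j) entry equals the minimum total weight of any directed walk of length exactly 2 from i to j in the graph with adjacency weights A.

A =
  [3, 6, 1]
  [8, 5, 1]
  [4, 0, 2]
A^⊗2 =
  [5, 1, 3]
  [5, 1, 3]
  [6, 2, 1]

Each entry (A^⊗2)_ij equals the minimum over all length-2 walks i = v_0 → v_1 → … → v_2 = j of Σ_t A[v_t][v_{t+1}]. For example, for (i, j) = (0, 2) we minimise over 3 possible intermediate vertex sequences; the minimum is 3, attained along the walk 0 → 2 → 2.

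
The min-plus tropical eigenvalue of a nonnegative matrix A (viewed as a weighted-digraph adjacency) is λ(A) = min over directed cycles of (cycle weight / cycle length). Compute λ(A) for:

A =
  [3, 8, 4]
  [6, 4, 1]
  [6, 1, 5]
λ(A) = 1

Enumerate directed cycles and compute their means (weight / length). Sample:
  cycle 0 → 0: weight = 3, length = 1, mean = 3/1 ≈ 3.000
  cycle 1 → 1: weight = 4, length = 1, mean = 4/1 ≈ 4.000
  cycle 2 → 2: weight = 5, length = 1, mean = 5/1 ≈ 5.000
  cycle 0 → 1 → 0: weight = 14, length = 2, mean = 14/2 ≈ 7.000
  cycle 0 → 2 → 0: weight = 10, length = 2, mean = 10/2 ≈ 5.000
  cycle 1 → 0 → 1: weight = 14, length = 2, mean = 14/2 ≈ 7.000
Minimum mean = 1.000, attained e.g. along the cycle 1 → 2 → 1 with weight 2 and length 2. So λ(A) = 2/2 = 1.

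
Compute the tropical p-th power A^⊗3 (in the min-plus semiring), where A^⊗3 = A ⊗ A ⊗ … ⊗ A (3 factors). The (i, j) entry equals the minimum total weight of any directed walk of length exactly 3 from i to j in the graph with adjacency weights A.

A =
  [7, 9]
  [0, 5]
A^⊗3 =
  [14, 18]
  [9, 14]

Each entry (A^⊗3)_ij equals the minimum over all length-3 walks i = v_0 → v_1 → … → v_3 = j of Σ_t A[v_t][v_{t+1}]. For example, for (i, j) = (0, 1) we minimise over 4 possible intermediate vertex sequences; the minimum is 18, attained along the walk 0 → 1 → 0 → 1.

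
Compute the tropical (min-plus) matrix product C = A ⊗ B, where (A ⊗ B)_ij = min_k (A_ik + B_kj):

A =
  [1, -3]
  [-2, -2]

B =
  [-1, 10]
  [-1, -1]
A ⊗ B =
  [-4, -4]
  [-3, -3]

Apply the min-plus product entry-by-entry:
  C[0][0] = min over k of (A[0][0] + B[0][0] = 1 + -1 = 0, A[0][1] + B[1][0] = -3 + -1 = -4) = -4 (attained at k = 1)
  C[0][1] = min over k of (A[0][0] + B[0][1] = 1 + 10 = 11, A[0][1] + B[1][1] = -3 + -1 = -4) = -4 (attained at k = 1)
  C[1][0] = min over k of (A[1][0] + B[0][0] = -2 + -1 = -3, A[1][1] + B[1][0] = -2 + -1 = -3) = -3 (attained at k = 0)
  C[1][1] = min over k of (A[1][0] + B[0][1] = -2 + 10 = 8, A[1][1] + B[1][1] = -2 + -1 = -3) = -3 (attained at k = 1)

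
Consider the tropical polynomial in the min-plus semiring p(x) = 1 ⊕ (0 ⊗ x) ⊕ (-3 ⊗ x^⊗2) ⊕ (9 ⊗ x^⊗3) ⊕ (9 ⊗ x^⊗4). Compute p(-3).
p(-3) = -9

A tropical monomial a ⊗ x^⊗i evaluates to a + i · x. Evaluating each term at x = -3:
  Term 0 contributes 1 + 0 · -3 = 1
  Term 1 contributes 0 + 1 · -3 = -3
  Term 2 contributes -3 + 2 · -3 = -9
  Term 3 contributes 9 + 3 · -3 = 0
  Term 4 contributes 9 + 4 · -3 = -3
p(-3) = ⊕ of these = min[1, -3, -9, 0, -3] = -9.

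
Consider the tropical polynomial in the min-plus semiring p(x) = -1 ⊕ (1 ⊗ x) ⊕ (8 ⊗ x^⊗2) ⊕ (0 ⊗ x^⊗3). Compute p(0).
p(0) = -1

A tropical monomial a ⊗ x^⊗i evaluates to a + i · x. Evaluating each term at x = 0:
  Term 0 contributes -1 + 0 · 0 = -1
  Term 1 contributes 1 + 1 · 0 = 1
  Term 2 contributes 8 + 2 · 0 = 8
  Term 3 contributes 0 + 3 · 0 = 0
p(0) = ⊕ of these = min[-1, 1, 8, 0] = -1.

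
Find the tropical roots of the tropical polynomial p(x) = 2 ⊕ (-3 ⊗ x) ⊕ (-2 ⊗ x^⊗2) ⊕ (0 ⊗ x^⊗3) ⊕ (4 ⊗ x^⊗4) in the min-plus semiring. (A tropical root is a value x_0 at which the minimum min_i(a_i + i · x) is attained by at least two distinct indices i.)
Roots: {-4, -2, -1, 5}

Each tropical root is a break point of the lower envelope of the lines y = a_i + i · x (there are 5 lines, with slopes 0, 1, ..., 4). Only the lines that attain the minimum somewhere contribute to roots; other lines are dominated. Here the surviving (envelope) indices are i = 4, i = 3, i = 2, i = 1, i = 0.
Intersections between consecutive envelope lines give the roots: for adjacent envelope indices i < j the intersection is x = (a_i − a_j) / (j − i). Reading off the sorted break points: {-4, -2, -1, 5}.
Verification: at each break x_0, at least two indices attain the minimum of min_i(a_i + i · x_0).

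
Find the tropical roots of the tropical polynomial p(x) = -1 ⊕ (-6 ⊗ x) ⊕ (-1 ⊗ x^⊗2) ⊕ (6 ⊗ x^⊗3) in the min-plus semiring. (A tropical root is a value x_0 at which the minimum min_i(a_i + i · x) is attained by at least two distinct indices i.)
Roots: {-7, -5, 5}

Each tropical root is a break point of the lower envelope of the lines y = a_i + i · x (there are 4 lines, with slopes 0, 1, ..., 3). Only the lines that attain the minimum somewhere contribute to roots; other lines are dominated. Here the surviving (envelope) indices are i = 3, i = 2, i = 1, i = 0.
Intersections between consecutive envelope lines give the roots: for adjacent envelope indices i < j the intersection is x = (a_i − a_j) / (j − i). Reading off the sorted break points: {-7, -5, 5}.
Verification: at each break x_0, at least two indices attain the minimum of min_i(a_i + i · x_0).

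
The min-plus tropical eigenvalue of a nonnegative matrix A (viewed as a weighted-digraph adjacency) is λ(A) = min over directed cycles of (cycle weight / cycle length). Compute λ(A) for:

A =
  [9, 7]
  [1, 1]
λ(A) = 1

Enumerate directed cycles and compute their means (weight / length). Sample:
  cycle 0 → 0: weight = 9, length = 1, mean = 9/1 ≈ 9.000
  cycle 1 → 1: weight = 1, length = 1, mean = 1/1 ≈ 1.000
  cycle 0 → 1 → 0: weight = 8, length = 2, mean = 8/2 ≈ 4.000
  cycle 1 → 0 → 1: weight = 8, length = 2, mean = 8/2 ≈ 4.000
Minimum mean = 1.000, attained e.g. along the cycle 1 → 1 with weight 1 and length 1. So λ(A) = 1/1 = 1.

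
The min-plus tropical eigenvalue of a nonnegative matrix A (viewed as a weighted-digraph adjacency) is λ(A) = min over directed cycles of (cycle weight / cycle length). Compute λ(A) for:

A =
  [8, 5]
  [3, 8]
λ(A) = 4

Enumerate directed cycles and compute their means (weight / length). Sample:
  cycle 0 → 0: weight = 8, length = 1, mean = 8/1 ≈ 8.000
  cycle 1 → 1: weight = 8, length = 1, mean = 8/1 ≈ 8.000
  cycle 0 → 1 → 0: weight = 8, length = 2, mean = 8/2 ≈ 4.000
  cycle 1 → 0 → 1: weight = 8, length = 2, mean = 8/2 ≈ 4.000
Minimum mean = 4.000, attained e.g. along the cycle 0 → 1 → 0 with weight 8 and length 2. So λ(A) = 8/2 = 4.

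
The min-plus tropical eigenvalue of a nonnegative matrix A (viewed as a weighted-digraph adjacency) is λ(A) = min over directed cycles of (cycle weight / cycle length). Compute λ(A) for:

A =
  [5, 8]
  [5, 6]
λ(A) = 5

Enumerate directed cycles and compute their means (weight / length). Sample:
  cycle 0 → 0: weight = 5, length = 1, mean = 5/1 ≈ 5.000
  cycle 1 → 1: weight = 6, length = 1, mean = 6/1 ≈ 6.000
  cycle 0 → 1 → 0: weight = 13, length = 2, mean = 13/2 ≈ 6.500
  cycle 1 → 0 → 1: weight = 13, length = 2, mean = 13/2 ≈ 6.500
Minimum mean = 5.000, attained e.g. along the cycle 0 → 0 with weight 5 and length 1. So λ(A) = 5/1 = 5.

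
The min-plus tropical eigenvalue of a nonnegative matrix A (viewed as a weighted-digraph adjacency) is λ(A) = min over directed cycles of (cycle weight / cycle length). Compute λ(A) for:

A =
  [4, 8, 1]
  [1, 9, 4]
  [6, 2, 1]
λ(A) = 1

Enumerate directed cycles and compute their means (weight / length). Sample:
  cycle 0 → 0: weight = 4, length = 1, mean = 4/1 ≈ 4.000
  cycle 1 → 1: weight = 9, length = 1, mean = 9/1 ≈ 9.000
  cycle 2 → 2: weight = 1, length = 1, mean = 1/1 ≈ 1.000
  cycle 0 → 1 → 0: weight = 9, length = 2, mean = 9/2 ≈ 4.500
  cycle 0 → 2 → 0: weight = 7, length = 2, mean = 7/2 ≈ 3.500
  cycle 1 → 0 → 1: weight = 9, length = 2, mean = 9/2 ≈ 4.500
Minimum mean = 1.000, attained e.g. along the cycle 2 → 2 with weight 1 and length 1. So λ(A) = 1/1 = 1.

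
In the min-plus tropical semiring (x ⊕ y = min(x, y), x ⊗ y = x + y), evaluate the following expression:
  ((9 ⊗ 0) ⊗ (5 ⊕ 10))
((9 ⊗ 0) ⊗ (5 ⊕ 10)) = 14

Expand innermost to outermost. Recall ⊕ takes the minimum of its arguments and ⊗ takes their sum. Working out the expression ((9 ⊗ 0) ⊗ (5 ⊕ 10)) gives 14.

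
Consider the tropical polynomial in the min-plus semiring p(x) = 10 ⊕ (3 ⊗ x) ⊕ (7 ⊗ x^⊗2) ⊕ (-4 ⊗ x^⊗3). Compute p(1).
p(1) = -1

A tropical monomial a ⊗ x^⊗i evaluates to a + i · x. Evaluating each term at x = 1:
  Term 0 contributes 10 + 0 · 1 = 10
  Term 1 contributes 3 + 1 · 1 = 4
  Term 2 contributes 7 + 2 · 1 = 9
  Term 3 contributes -4 + 3 · 1 = -1
p(1) = ⊕ of these = min[10, 4, 9, -1] = -1.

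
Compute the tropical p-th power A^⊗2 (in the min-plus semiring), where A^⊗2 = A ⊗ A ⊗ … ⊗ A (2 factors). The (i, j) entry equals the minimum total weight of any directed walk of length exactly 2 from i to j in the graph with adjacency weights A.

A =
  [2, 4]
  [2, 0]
A^⊗2 =
  [4, 4]
  [2, 0]

Each entry (A^⊗2)_ij equals the minimum over all length-2 walks i = v_0 → v_1 → … → v_2 = j of Σ_t A[v_t][v_{t+1}]. For example, for (i, j) = (0, 1) we minimise over 2 possible intermediate vertex sequences; the minimum is 4, attained along the walk 0 → 1 → 1.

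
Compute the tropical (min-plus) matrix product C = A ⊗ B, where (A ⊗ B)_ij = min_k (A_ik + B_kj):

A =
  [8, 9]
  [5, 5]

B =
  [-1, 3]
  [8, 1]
A ⊗ B =
  [7, 10]
  [4, 6]

Apply the min-plus product entry-by-entry:
  C[0][0] = min over k of (A[0][0] + B[0][0] = 8 + -1 = 7, A[0][1] + B[1][0] = 9 + 8 = 17) = 7 (attained at k = 0)
  C[0][1] = min over k of (A[0][0] + B[0][1] = 8 + 3 = 11, A[0][1] + B[1][1] = 9 + 1 = 10) = 10 (attained at k = 1)
  C[1][0] = min over k of (A[1][0] + B[0][0] = 5 + -1 = 4, A[1][1] + B[1][0] = 5 + 8 = 13) = 4 (attained at k = 0)
  C[1][1] = min over k of (A[1][0] + B[0][1] = 5 + 3 = 8, A[1][1] + B[1][1] = 5 + 1 = 6) = 6 (attained at k = 1)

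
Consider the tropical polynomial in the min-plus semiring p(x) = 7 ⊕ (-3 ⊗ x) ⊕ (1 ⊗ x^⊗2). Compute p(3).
p(3) = 0

A tropical monomial a ⊗ x^⊗i evaluates to a + i · x. Evaluating each term at x = 3:
  Term 0 contributes 7 + 0 · 3 = 7
  Term 1 contributes -3 + 1 · 3 = 0
  Term 2 contributes 1 + 2 · 3 = 7
p(3) = ⊕ of these = min[7, 0, 7] = 0.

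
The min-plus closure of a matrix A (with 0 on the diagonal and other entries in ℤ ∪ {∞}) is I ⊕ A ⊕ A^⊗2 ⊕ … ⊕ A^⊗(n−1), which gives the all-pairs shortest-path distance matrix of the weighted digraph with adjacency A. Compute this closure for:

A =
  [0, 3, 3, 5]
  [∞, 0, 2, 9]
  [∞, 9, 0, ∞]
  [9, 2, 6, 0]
Closure =
  [0, 3, 3, 5]
  [18, 0, 2, 9]
  [27, 9, 0, 18]
  [9, 2, 4, 0]

This is the Floyd-Warshall all-pairs shortest-path computation. For each intermediate vertex k = 0, 1, …, 3, update dist[i][j] ← min(dist[i][j], dist[i][k] + dist[k][j]). The final matrix gives, for each (i, j), the minimum total weight of any directed path from i to j (possibly empty when i = j).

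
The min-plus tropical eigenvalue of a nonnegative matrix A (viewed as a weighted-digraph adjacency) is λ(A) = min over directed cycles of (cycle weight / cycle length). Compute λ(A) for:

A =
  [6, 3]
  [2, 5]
λ(A) = 5/2

Enumerate directed cycles and compute their means (weight / length). Sample:
  cycle 0 → 0: weight = 6, length = 1, mean = 6/1 ≈ 6.000
  cycle 1 → 1: weight = 5, length = 1, mean = 5/1 ≈ 5.000
  cycle 0 → 1 → 0: weight = 5, length = 2, mean = 5/2 ≈ 2.500
  cycle 1 → 0 → 1: weight = 5, length = 2, mean = 5/2 ≈ 2.500
Minimum mean = 2.500, attained e.g. along the cycle 0 → 1 → 0 with weight 5 and length 2. So λ(A) = 5/2 = 5/2.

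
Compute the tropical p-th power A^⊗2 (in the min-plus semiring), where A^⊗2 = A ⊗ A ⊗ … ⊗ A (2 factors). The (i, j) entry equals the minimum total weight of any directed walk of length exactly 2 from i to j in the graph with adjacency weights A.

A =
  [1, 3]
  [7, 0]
A^⊗2 =
  [2, 3]
  [7, 0]

Each entry (A^⊗2)_ij equals the minimum over all length-2 walks i = v_0 → v_1 → … → v_2 = j of Σ_t A[v_t][v_{t+1}]. For example, for (i, j) = (0, 1) we minimise over 2 possible intermediate vertex sequences; the minimum is 3, attained along the walk 0 → 1 → 1.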